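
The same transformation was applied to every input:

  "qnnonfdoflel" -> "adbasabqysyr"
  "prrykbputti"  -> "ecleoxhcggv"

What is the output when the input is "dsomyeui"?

fqzbrlvh

Looking at the pairs, the operation is to shift every letter 13 places forward in the alphabet (wrapping around) — i.e. ROT13, then swap each adjacent pair of characters (1↔2, 3↔4, ...).
"dsomyeui" → "qfbzlrhv" → "fqzbrlvh".
(Check on "qnnonfdoflel": → "daabasqbsyry" → "adbasabqysyr" ✓)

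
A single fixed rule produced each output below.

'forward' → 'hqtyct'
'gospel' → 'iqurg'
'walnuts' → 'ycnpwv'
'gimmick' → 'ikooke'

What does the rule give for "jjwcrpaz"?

The rule is to shift every letter 2 places forward in the alphabet (wrapping around), then delete the last character.
For "jjwcrpaz", step one produces "llyetrcb"; step two turns that into "llyetrc".

llyetrc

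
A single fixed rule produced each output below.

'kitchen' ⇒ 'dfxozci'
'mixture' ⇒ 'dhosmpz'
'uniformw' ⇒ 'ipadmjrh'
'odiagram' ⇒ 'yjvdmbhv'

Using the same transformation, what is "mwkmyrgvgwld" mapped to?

What's happening: shift every letter 5 places backward in the alphabet (wrapping around), then swap each adjacent pair of characters (1↔2, 3↔4, ...).
Doing the same to "mwkmyrgvgwld": "rhhfmtqbrbyg".

rhhfmtqbrbyg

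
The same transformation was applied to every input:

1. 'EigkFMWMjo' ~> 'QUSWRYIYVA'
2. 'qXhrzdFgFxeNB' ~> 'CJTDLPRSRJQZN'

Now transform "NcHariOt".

ZOTMDUAF

Rule — shift every letter 12 places forward in the alphabet (wrapping around), then convert every letter to uppercase.
On "NcHariOt": the first step gives "ZoTmduAf", and the second then gives "ZOTMDUAF".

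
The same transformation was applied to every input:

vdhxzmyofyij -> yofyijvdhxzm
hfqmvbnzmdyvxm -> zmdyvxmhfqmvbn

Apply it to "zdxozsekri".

The pattern: swap the front and back halves of the string.
On "zdxozsekri" that produces "sekrizdxoz".

sekrizdxoz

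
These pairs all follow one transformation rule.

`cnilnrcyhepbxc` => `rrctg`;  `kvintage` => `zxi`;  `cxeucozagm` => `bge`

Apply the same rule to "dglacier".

What's happening: keep one character in every 3, starting at position 2 (positions 2nd, 5th, 8th, ...), then shift every letter 4 places forward in the alphabet (wrapping around).
For "dglacier" the result is "kgv".

kgv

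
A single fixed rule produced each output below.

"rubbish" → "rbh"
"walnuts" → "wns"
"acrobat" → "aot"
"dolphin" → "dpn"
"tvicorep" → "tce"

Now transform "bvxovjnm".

bon

The rule is to keep one character in every 3, starting at position 1 (positions 1st, 4th, 7th, ...).
For "bvxovjnm" the result is "bon".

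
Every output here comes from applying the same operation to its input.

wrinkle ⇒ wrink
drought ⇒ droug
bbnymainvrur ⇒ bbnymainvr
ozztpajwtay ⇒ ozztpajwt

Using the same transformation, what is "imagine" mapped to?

imagi

What's happening: delete the last 2 characters.
For "imagine" the result is "imagi".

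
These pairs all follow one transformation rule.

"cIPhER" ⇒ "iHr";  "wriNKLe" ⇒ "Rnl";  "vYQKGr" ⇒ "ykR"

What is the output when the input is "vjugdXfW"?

JGxw

Each output is the input with this applied: flip the case of every letter, then keep every other character starting from the second (positions 2nd, 4th, 6th, ...).
So "vjugdXfW" becomes "JGxw".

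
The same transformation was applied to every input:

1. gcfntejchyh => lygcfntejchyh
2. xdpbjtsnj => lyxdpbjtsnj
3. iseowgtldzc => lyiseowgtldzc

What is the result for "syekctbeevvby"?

Each output is the input with this applied: prepend "ly".
Doing the same to "syekctbeevvby": "lysyekctbeevvby".

lysyekctbeevvby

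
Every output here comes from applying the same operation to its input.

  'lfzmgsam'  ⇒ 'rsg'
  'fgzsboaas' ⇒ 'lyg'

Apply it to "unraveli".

agr

What's happening: shift every letter 6 places forward in the alphabet (wrapping around), then keep one character in every 3, starting at position 1 (positions 1st, 4th, 7th, ...).
On "unraveli": the first step gives "atxgbkro", and the second then gives "agr".
(Check on "fgzsboaas": → "lmfyhuggy" → "lyg" ✓)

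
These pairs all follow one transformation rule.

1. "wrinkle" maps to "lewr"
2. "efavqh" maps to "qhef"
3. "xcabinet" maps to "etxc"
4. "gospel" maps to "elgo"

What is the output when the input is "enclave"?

veen

What's happening: move the last 2 characters to the front (rotate right by 2), then keep only the first 4 characters.
On "enclave": the first step gives "veencla", and the second then gives "veen".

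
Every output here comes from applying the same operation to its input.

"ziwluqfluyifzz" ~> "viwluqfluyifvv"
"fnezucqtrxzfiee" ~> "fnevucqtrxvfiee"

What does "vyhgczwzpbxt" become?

vyhgcvwvpbxt

The transformation: replace every "z" with "v".
"vyhgczwzpbxt" → "vyhgcvwvpbxt".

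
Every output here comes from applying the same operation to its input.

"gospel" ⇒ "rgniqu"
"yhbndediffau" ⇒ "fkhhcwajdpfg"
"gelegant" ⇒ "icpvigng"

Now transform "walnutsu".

Each output is the input with this applied: shift every letter 2 places forward in the alphabet (wrapping around), then swap the front and back halves of the string.
On "walnutsu": the first step gives "ycnpwvuw", and the second then gives "wvuwycnp".

wvuwycnp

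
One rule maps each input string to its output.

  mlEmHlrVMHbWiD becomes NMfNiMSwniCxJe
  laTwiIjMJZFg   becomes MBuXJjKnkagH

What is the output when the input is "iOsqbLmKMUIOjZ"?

JpTRCmNlnvjpKa

The transformation: flip the case of every letter, then shift every letter 1 place forward in the alphabet (wrapping around).
So "iOsqbLmKMUIOjZ" becomes "JpTRCmNlnvjpKa".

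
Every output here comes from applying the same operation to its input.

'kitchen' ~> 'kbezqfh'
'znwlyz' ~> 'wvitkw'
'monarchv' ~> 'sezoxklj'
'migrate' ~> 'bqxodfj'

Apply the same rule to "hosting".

What's happening: shift every letter 3 places backward in the alphabet (wrapping around), then reverse the string.
Applying both steps to "hosting": "elpqfkd", then "dkfqple".

dkfqple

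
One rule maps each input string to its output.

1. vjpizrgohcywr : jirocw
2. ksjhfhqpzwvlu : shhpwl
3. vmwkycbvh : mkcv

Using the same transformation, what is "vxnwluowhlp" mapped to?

In each case the input is transformed by: keep every other character starting from the second (positions 2nd, 4th, 6th, ...).
On "vxnwluowhlp" that produces "xwuwl".

xwuwl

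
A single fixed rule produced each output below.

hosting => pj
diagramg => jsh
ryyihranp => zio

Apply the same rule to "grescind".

sde

The pattern: shift every letter 1 place forward in the alphabet (wrapping around), then keep one character in every 3, starting at position 2 (positions 2nd, 5th, 8th, ...).
Applying that to "grescind" gives "sde".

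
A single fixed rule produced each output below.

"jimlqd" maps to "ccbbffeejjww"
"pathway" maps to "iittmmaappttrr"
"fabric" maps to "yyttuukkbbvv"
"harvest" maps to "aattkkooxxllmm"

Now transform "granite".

zzkkttggbbmmxx

Rule — shift every letter 7 places backward in the alphabet (wrapping around), then double every character.
On "granite": the first step gives "zktgbmx", and the second then gives "zzkkttggbbmmxx".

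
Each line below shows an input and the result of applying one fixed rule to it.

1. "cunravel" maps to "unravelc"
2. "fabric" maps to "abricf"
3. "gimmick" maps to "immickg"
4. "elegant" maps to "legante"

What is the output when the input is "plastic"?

lasticp

The transformation: move the first character to the end.
Doing the same to "plastic": "lasticp".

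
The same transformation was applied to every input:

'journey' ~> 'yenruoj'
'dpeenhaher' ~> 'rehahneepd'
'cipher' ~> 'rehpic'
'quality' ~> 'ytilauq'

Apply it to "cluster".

retsulc

Rule — reverse the string.
Applying that to "cluster" gives "retsulc".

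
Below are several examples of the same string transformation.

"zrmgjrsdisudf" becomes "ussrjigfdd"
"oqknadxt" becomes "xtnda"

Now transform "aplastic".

The transformation: delete the first 3 characters, then sort the characters into reverse alphabetical order.
For "aplastic", step one produces "astic"; step two turns that into "tsica".
(Check on "oqknadxt": → "nadxt" → "xtnda" ✓)

tsica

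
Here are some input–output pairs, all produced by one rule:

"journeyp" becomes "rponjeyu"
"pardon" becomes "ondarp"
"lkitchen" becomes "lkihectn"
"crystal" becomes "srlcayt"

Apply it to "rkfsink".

nkkifsr

What's happening: sort the characters into reverse alphabetical order, then move the first 2 characters to the end (rotate left by 2).
"rkfsink" → "nkkifsr".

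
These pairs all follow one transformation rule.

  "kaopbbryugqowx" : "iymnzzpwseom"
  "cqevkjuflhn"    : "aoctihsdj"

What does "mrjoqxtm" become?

kphmov

Looking at the pairs, the operation is to delete the last 2 characters, then shift every letter 2 places backward in the alphabet (wrapping around).
Starting from "mrjoqxtm": after the first operation, "mrjoqx"; after the second, "kphmov".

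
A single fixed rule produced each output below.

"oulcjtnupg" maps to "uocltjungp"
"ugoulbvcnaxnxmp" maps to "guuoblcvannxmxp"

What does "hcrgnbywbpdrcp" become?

chgrbnwypbrdpc

What's happening: swap each adjacent pair of characters (1↔2, 3↔4, ...).
Applying that to "hcrgnbywbpdrcp" gives "chgrbnwypbrdpc".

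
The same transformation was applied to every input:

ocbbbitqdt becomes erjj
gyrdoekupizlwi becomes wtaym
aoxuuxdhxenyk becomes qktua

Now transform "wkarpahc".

mhx

The rule is to keep one character in every 3, starting at position 1 (positions 1st, 4th, 7th, ...), then shift every letter 10 places backward in the alphabet (wrapping around).
Starting from "wkarpahc": after the first operation, "wrh"; after the second, "mhx".
(Check on "aoxuuxdhxenyk": → "audek" → "qktua" ✓)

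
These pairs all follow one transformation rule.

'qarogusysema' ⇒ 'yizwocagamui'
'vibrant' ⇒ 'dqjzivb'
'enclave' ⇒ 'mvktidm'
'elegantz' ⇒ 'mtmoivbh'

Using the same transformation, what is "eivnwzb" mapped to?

Looking at the pairs, the operation is to shift every letter 8 places forward in the alphabet (wrapping around).
So "eivnwzb" becomes "mqdvehj".

mqdvehj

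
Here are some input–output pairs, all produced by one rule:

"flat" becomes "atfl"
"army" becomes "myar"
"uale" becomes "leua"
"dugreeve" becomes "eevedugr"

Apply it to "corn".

rnco

The transformation: swap the front and back halves of the string.
On "corn" that produces "rnco".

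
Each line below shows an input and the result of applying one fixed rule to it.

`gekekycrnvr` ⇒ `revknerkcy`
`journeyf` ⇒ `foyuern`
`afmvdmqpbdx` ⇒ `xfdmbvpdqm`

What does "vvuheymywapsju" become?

uvjushpeaywmy

The transformation: take characters alternately from the front and the back (1st, last, 2nd, 2nd-last, ...), then delete the first character.
"vvuheymywapsju" → "vuvjushpeaywmy" → "uvjushpeaywmy".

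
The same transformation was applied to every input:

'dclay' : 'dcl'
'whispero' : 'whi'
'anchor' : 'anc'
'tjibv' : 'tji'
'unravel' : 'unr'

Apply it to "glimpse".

The pattern: keep only the first 3 characters.
So "glimpse" becomes "gli".

gli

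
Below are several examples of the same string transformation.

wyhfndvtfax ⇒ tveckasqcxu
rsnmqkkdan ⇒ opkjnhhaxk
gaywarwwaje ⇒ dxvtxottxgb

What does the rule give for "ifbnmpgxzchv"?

fcykjmduwzes

The pattern: shift every letter 3 places backward in the alphabet (wrapping around).
For "ifbnmpgxzchv" the result is "fcykjmduwzes".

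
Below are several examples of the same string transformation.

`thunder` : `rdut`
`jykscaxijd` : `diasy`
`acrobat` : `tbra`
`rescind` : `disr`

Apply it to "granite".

The transformation: reverse the string, then keep every other character starting from the first (positions 1st, 3rd, 5th, ...).
For "granite", step one produces "etinarg"; step two turns that into "eiag".

eiag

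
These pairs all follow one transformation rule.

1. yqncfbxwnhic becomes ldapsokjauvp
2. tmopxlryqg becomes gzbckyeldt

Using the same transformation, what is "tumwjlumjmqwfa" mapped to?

The transformation: shift every letter 13 places forward in the alphabet (wrapping around) — i.e. ROT13.
Applying that to "tumwjlumjmqwfa" gives "ghzjwyhzwzdjsn".

ghzjwyhzwzdjsn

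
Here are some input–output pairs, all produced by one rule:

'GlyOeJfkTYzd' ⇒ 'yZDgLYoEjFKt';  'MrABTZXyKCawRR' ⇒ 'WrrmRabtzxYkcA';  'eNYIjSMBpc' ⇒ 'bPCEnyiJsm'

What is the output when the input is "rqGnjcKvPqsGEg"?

The transformation: move the last 3 characters to the front (rotate right by 3), then flip the case of every letter.
Starting from "rqGnjcKvPqsGEg": after the first operation, "GEgrqGnjcKvPqs"; after the second, "geGRQgNJCkVpQS".

geGRQgNJCkVpQS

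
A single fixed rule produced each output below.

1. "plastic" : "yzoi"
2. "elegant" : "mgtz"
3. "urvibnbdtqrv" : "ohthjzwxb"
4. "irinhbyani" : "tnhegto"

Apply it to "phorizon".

xofut

Looking at the pairs, the operation is to shift every letter 6 places forward in the alphabet (wrapping around), then delete the first 3 characters.
On "phorizon": the first step gives "vnuxofut", and the second then gives "xofut".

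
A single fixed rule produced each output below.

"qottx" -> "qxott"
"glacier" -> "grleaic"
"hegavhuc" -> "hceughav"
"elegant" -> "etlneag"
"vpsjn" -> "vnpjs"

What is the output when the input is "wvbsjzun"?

Looking at the pairs, the operation is to take characters alternately from the front and the back (1st, last, 2nd, 2nd-last, ...).
For "wvbsjzun" the result is "wnvubzsj".

wnvubzsj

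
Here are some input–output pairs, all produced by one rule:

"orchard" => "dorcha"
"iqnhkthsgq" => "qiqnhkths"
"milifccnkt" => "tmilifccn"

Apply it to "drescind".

ddresci

In each case the input is transformed by: move the last character to the front, then delete the last character.
On "drescind": the first step gives "ddrescin", and the second then gives "ddresci".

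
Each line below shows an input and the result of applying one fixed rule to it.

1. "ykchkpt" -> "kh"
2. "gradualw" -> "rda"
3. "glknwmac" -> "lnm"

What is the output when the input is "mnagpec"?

In each case the input is transformed by: delete the last 2 characters, then keep every other character starting from the second (positions 2nd, 4th, 6th, ...).
Working it through for "mnagpec": intermediate "mnagp", final "ng".
(Check on "gradualw": → "gradua" → "rda" ✓)

ng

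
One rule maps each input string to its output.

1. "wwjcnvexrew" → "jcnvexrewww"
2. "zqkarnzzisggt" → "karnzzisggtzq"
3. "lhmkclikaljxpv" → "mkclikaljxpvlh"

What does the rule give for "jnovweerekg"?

ovweerekgjn

Rule — move the first 2 characters to the end (rotate left by 2).
Doing the same to "jnovweerekg": "ovweerekgjn".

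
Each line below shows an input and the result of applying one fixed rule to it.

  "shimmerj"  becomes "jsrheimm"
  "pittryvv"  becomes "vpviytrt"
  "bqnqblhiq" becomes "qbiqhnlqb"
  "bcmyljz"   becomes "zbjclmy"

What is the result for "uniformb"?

bumnriof

The pattern: take characters alternately from the front and the back (1st, last, 2nd, 2nd-last, ...), then swap each adjacent pair of characters (1↔2, 3↔4, ...).
Starting from "uniformb": after the first operation, "ubnmirfo"; after the second, "bumnriof".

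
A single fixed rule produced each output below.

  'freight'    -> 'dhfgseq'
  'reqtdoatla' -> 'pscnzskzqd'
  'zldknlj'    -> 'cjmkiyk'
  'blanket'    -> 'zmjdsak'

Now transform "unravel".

qzudktm

Each output is the input with this applied: shift every letter 1 place backward in the alphabet (wrapping around), then move the first 2 characters to the end (rotate left by 2).
Working it through for "unravel": intermediate "tmqzudk", final "qzudktm".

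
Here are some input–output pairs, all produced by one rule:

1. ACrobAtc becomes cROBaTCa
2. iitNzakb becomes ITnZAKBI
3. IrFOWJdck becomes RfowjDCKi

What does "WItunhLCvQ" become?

iTUNHlcVqw

The rule is to move the first character to the end, then flip the case of every letter.
"WItunhLCvQ" → "ItunhLCvQW" → "iTUNHlcVqw".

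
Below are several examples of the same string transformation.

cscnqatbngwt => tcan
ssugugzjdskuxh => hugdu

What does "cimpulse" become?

Each output is the input with this applied: move the last 2 characters to the front (rotate right by 2), then keep one character in every 3, starting at position 2 (positions 2nd, 5th, 8th, ...).
Starting from "cimpulse": after the first operation, "secimpul"; after the second, "eml".

eml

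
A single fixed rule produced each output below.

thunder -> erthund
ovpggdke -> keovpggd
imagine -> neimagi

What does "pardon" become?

Each output is the input with this applied: move the last 2 characters to the front (rotate right by 2).
So "pardon" becomes "onpard".

onpard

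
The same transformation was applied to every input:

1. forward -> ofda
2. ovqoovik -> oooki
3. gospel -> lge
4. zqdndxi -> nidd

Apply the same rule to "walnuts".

In each case the input is transformed by: sort the characters into reverse alphabetical order, then delete the first 3 characters.
On "walnuts": the first step gives "wutsnla", and the second then gives "snla".
(Check on "ovqoovik": → "vvqoooki" → "oooki" ✓)

snla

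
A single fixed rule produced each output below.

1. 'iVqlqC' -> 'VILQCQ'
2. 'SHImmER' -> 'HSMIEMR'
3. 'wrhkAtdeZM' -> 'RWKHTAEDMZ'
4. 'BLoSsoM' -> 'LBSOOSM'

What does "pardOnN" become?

APDRNON

The pattern: swap each adjacent pair of characters (1↔2, 3↔4, ...), then convert every letter to uppercase.
Applying both steps to "pardOnN": "apdrnON", then "APDRNON".
(Check on "iVqlqC": → "VilqCq" → "VILQCQ" ✓)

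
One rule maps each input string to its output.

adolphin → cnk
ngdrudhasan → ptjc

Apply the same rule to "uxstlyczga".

Each output is the input with this applied: keep one character in every 3, starting at position 1 (positions 1st, 4th, 7th, ...), then shift every letter 2 places forward in the alphabet (wrapping around).
For "uxstlyczga", step one produces "utca"; step two turns that into "wvec".

wvec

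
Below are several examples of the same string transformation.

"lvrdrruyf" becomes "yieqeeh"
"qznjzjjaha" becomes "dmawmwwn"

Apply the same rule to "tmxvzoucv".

Each output is the input with this applied: shift every letter 13 places forward in the alphabet (wrapping around) — i.e. ROT13, then delete the last 2 characters.
Doing the same to "tmxvzoucv": "gzkimbh".

gzkimbh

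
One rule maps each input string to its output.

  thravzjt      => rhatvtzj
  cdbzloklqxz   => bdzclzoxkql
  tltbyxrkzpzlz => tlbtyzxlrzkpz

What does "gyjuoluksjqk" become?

Each output is the input with this applied: move the first 2 characters to the end (rotate left by 2), then take characters alternately from the front and the back (1st, last, 2nd, 2nd-last, ...).
Starting from "gyjuoluksjqk": after the first operation, "juoluksjqkgy"; after the second, "jyugoklqujks".

jyugoklqujks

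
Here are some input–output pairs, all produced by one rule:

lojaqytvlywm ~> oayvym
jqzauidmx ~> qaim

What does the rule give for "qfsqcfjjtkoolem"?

fqfjkoe

Each output is the input with this applied: keep every other character starting from the second (positions 2nd, 4th, 6th, ...).
For "qfsqcfjjtkoolem" the result is "fqfjkoe".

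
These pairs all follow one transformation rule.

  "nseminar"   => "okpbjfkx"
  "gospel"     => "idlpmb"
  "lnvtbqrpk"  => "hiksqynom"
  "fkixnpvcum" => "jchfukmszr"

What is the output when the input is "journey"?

The pattern: shift every letter 3 places backward in the alphabet (wrapping around), then move the last character to the front.
Applying both steps to "journey": "glrokbv", then "vglrokb".

vglrokb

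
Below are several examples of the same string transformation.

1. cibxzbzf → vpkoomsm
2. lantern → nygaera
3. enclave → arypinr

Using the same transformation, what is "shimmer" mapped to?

Rule — swap each adjacent pair of characters (1↔2, 3↔4, ...), then shift every letter 13 places forward in the alphabet (wrapping around) — i.e. ROT13.
On "shimmer" that produces "ufzvrze".

ufzvrze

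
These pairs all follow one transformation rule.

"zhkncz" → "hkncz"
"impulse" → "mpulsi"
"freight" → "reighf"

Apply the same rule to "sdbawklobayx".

The transformation: delete the last character, then move the first character to the end.
Working it through for "sdbawklobayx": intermediate "sdbawklobay", final "dbawklobays".

dbawklobays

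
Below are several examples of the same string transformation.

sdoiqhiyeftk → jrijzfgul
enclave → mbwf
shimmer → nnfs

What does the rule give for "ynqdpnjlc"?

In each case the input is transformed by: shift every letter 1 place forward in the alphabet (wrapping around), then delete the first 3 characters.
"ynqdpnjlc" → "zoreqokmd" → "eqokmd".

eqokmd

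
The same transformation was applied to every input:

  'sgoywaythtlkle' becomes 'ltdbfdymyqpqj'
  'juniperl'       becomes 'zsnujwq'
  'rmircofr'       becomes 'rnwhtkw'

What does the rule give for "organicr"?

Rule — delete the first character, then shift every letter 5 places forward in the alphabet (wrapping around).
"organicr" → "rganicr" → "wlfsnhw".

wlfsnhw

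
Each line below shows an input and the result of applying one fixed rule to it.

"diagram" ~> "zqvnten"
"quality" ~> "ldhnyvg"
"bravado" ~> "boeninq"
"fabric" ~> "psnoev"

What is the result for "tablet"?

The pattern: move the last character to the front, then shift every letter 13 places forward in the alphabet (wrapping around) — i.e. ROT13.
Working it through for "tablet": intermediate "ttable", final "ggnoyr".

ggnoyr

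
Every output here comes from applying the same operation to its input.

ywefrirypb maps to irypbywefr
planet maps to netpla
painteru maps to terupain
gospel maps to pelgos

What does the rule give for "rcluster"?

sterrclu

Looking at the pairs, the operation is to swap the front and back halves of the string.
"rcluster" → "sterrclu".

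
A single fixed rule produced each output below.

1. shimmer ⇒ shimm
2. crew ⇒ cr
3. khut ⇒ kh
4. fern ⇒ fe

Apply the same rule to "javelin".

javel

The pattern: delete the last 2 characters.
Doing the same to "javelin": "javel".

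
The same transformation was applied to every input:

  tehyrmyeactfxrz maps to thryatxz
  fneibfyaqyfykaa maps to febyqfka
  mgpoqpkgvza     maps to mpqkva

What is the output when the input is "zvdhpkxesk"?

zdpxs

Looking at the pairs, the operation is to keep every other character starting from the first (positions 1st, 3rd, 5th, ...).
Applying that to "zvdhpkxesk" gives "zdpxs".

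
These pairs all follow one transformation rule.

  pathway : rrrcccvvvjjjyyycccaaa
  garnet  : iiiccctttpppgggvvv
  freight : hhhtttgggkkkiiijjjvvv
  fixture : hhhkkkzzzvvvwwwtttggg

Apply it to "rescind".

tttggguuueeekkkpppfff

Looking at the pairs, the operation is to shift every letter 2 places forward in the alphabet (wrapping around), then repeat every character 3 times.
For "rescind", step one produces "tguekpf"; step two turns that into "tttggguuueeekkkpppfff".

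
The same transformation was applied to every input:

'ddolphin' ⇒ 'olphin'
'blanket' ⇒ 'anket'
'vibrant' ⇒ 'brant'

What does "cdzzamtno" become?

zzamtno

What's happening: delete the first 2 characters.
For "cdzzamtno" the result is "zzamtno".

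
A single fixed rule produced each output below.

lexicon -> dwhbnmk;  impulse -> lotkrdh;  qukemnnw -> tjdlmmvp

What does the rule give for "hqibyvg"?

What's happening: shift every letter 1 place backward in the alphabet (wrapping around), then move the first character to the end.
So "hqibyvg" becomes "phaxufg".

phaxufg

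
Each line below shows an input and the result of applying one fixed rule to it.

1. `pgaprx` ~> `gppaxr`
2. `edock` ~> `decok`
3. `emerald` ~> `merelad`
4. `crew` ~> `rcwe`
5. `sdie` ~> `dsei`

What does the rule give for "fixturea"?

iftxruae

Each output is the input with this applied: swap each adjacent pair of characters (1↔2, 3↔4, ...).
Applying that to "fixturea" gives "iftxruae".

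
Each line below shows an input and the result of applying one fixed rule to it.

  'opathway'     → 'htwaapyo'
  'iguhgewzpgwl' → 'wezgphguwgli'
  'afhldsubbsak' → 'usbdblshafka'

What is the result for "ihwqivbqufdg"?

bvqiuqfwdhgi

The pattern: swap the front and back halves of the string, then take characters alternately from the front and the back (1st, last, 2nd, 2nd-last, ...).
Working it through for "ihwqivbqufdg": intermediate "bqufdgihwqiv", final "bvqiuqfwdhgi".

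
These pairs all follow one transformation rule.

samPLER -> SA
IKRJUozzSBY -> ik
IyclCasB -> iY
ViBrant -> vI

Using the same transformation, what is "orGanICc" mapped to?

The rule is to flip the case of every letter, then keep only the first 2 characters.
Applying both steps to "orGanICc": "ORgANicC", then "OR".

OR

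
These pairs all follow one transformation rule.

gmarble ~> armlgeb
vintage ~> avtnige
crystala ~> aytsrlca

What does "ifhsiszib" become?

bzssiiihf

The pattern: sort the characters into reverse alphabetical order, then move the last character to the front.
"ifhsiszib" → "zssiiihfb" → "bzssiiihf".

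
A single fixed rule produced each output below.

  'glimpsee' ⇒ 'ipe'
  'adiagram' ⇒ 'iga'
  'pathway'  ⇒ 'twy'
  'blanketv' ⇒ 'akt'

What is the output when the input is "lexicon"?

xcn

In each case the input is transformed by: delete the first character, then keep every other character starting from the second (positions 2nd, 4th, 6th, ...).
On "lexicon": the first step gives "exicon", and the second then gives "xcn".
(Check on "glimpsee": → "limpsee" → "ipe" ✓)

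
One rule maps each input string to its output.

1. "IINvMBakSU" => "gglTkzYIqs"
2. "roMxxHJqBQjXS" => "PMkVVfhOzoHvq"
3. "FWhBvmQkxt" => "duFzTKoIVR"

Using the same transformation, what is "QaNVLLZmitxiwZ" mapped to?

What's happening: shift every letter 2 places backward in the alphabet (wrapping around), then flip the case of every letter.
On "QaNVLLZmitxiwZ": the first step gives "OyLTJJXkgrvguX", and the second then gives "oYltjjxKGRVGUx".
(Check on "roMxxHJqBQjXS": → "pmKvvFHoZOhVQ" → "PMkVVfhOzoHvq" ✓)

oYltjjxKGRVGUx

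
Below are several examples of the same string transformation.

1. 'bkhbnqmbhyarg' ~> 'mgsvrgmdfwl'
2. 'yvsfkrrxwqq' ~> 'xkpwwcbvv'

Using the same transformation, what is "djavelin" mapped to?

In each case the input is transformed by: delete the first 2 characters, then shift every letter 5 places forward in the alphabet (wrapping around).
"djavelin" → "avelin" → "fajqns".

fajqns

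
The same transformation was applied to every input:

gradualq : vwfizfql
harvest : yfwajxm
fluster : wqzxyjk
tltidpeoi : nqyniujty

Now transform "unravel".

qswfajz

The rule is to shift every letter 5 places forward in the alphabet (wrapping around), then swap the first and last characters.
Working it through for "unravel": intermediate "zswfajq", final "qswfajz".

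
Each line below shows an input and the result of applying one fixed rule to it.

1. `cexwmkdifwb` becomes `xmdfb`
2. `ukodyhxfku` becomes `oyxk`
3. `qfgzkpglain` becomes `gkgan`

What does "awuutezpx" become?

utzx

The pattern: delete the first 2 characters, then keep every other character starting from the first (positions 1st, 3rd, 5th, ...).
Working it through for "awuutezpx": intermediate "uutezpx", final "utzx".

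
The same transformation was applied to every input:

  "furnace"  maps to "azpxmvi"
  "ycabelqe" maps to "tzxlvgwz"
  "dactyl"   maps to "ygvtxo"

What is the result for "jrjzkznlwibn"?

eimwedurfgui

The transformation: take characters alternately from the front and the back (1st, last, 2nd, 2nd-last, ...), then shift every letter 5 places backward in the alphabet (wrapping around).
On "jrjzkznlwibn": the first step gives "jnrbjizwklzn", and the second then gives "eimwedurfgui".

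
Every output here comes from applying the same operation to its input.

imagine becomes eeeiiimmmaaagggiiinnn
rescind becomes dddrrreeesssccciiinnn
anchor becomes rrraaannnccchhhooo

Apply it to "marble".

eeemmmaaarrrbbblll

What's happening: repeat every character 3 times, then move the last 3 characters to the front (rotate right by 3).
Working it through for "marble": intermediate "mmmaaarrrbbbllleee", final "eeemmmaaarrrbbblll".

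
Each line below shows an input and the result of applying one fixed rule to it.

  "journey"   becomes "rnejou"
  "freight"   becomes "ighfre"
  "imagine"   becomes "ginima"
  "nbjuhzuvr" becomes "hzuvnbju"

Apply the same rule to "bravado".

In each case the input is transformed by: delete the last character, then swap the front and back halves of the string.
Starting from "bravado": after the first operation, "bravad"; after the second, "vadbra".

vadbra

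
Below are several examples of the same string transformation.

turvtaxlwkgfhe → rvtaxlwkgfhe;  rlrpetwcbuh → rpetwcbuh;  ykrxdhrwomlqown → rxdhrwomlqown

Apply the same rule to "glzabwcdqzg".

In each case the input is transformed by: delete the first 2 characters.
On "glzabwcdqzg" that produces "zabwcdqzg".

zabwcdqzg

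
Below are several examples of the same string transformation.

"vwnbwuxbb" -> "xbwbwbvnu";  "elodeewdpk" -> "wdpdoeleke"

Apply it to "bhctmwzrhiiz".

Looking at the pairs, the operation is to sort the characters into reverse alphabetical order, then take characters alternately from the front and the back (1st, last, 2nd, 2nd-last, ...).
For "bhctmwzrhiiz", step one produces "zzwtrmiihhcb"; step two turns that into "zbzcwhthrimi".

zbzcwhthrimi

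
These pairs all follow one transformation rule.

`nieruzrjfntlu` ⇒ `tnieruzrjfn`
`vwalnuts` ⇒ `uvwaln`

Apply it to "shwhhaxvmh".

The pattern: delete the last 2 characters, then move the last character to the front.
Applying both steps to "shwhhaxvmh": "shwhhaxv", then "vshwhhax".

vshwhhax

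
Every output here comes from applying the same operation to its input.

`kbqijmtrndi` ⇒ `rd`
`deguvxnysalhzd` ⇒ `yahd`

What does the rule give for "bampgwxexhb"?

The rule is to keep every other character starting from the second (positions 2nd, 4th, 6th, ...), then delete the first 3 characters.
"bampgwxexhb" → "apweh" → "eh".

eh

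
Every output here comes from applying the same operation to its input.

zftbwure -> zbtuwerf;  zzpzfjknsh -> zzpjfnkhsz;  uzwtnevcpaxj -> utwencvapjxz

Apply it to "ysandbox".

ynabdxos

What's happening: swap each adjacent pair of characters (1↔2, 3↔4, ...), then move the first character to the end.
So "ysandbox" becomes "ynabdxos".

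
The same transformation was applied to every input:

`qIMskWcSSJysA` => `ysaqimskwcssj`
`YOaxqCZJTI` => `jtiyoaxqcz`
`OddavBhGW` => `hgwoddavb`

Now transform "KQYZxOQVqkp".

The rule is to move the last 3 characters to the front (rotate right by 3), then convert every letter to lowercase.
Starting from "KQYZxOQVqkp": after the first operation, "qkpKQYZxOQV"; after the second, "qkpkqyzxoqv".

qkpkqyzxoqv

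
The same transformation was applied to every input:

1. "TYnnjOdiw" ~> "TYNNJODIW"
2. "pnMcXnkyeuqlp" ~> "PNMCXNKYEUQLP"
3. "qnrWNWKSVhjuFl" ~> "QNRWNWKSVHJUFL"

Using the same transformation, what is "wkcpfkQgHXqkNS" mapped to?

WKCPFKQGHXQKNS

The pattern: convert every letter to uppercase.
For "wkcpfkQgHXqkNS" the result is "WKCPFKQGHXQKNS".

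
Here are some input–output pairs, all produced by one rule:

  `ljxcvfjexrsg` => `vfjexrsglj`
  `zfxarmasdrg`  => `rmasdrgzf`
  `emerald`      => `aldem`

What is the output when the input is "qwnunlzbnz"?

The transformation: move the first 2 characters to the end (rotate left by 2), then delete the first 2 characters.
"qwnunlzbnz" → "nunlzbnzqw" → "nlzbnzqw".
(Check on "emerald": → "eraldem" → "aldem" ✓)

nlzbnzqw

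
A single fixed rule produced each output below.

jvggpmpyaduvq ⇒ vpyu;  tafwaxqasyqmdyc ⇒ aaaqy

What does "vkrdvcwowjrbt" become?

The rule is to keep one character in every 3, starting at position 2 (positions 2nd, 5th, 8th, ...).
Doing the same to "vkrdvcwowjrbt": "kvor".

kvor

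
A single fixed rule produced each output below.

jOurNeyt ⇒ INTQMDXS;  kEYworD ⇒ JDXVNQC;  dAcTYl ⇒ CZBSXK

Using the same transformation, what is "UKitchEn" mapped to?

The pattern: shift every letter 1 place backward in the alphabet (wrapping around), then convert every letter to uppercase.
On "UKitchEn": the first step gives "TJhsbgDm", and the second then gives "TJHSBGDM".

TJHSBGDM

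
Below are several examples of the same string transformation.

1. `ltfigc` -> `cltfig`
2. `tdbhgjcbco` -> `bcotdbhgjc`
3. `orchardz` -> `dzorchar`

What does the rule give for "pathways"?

Rule — swap the front and back halves of the string, then move the first 2 characters to the end (rotate left by 2).
Doing the same to "pathways": "yspathwa".
(Check on "tdbhgjcbco": → "jcbcotdbhg" → "bcotdbhgjc" ✓)

yspathwa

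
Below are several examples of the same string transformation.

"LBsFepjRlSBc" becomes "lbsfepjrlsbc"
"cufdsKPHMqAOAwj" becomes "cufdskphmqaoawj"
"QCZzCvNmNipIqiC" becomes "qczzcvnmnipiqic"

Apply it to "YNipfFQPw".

The pattern: convert every letter to lowercase.
Applying that to "YNipfFQPw" gives "ynipffqpw".

ynipffqpw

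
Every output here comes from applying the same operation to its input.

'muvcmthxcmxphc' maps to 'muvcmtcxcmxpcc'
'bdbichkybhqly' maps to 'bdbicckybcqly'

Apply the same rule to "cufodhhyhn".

cufodccycn

Looking at the pairs, the operation is to replace every "h" with "c".
"cufodhhyhn" → "cufodccycn".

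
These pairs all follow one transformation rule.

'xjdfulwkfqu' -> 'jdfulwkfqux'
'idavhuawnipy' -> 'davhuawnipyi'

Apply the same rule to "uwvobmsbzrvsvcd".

wvobmsbzrvsvcdu

The pattern: move the first character to the end.
Doing the same to "uwvobmsbzrvsvcd": "wvobmsbzrvsvcdu".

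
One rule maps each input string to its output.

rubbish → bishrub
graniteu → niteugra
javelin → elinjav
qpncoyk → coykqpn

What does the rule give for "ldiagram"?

Each output is the input with this applied: move the first 3 characters to the end (rotate left by 3).
So "ldiagram" becomes "agramldi".

agramldi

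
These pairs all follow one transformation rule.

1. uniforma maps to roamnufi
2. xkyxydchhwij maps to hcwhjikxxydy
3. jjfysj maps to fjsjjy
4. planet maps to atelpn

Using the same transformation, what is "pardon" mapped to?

The rule is to swap each adjacent pair of characters (1↔2, 3↔4, ...), then swap the front and back halves of the string.
On "pardon": the first step gives "apdrno", and the second then gives "rnoapd".
(Check on "planet": → "lpnate" → "atelpn" ✓)

rnoapd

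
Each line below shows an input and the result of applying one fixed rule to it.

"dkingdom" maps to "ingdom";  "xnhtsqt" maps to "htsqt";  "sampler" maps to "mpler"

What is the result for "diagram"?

Each output is the input with this applied: delete the first 2 characters.
Doing the same to "diagram": "agram".

agram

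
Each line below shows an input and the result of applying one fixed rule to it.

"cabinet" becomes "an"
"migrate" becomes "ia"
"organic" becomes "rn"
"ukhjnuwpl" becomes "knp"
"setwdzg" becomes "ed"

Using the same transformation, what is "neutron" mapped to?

er

Rule — keep one character in every 3, starting at position 2 (positions 2nd, 5th, 8th, ...).
On "neutron" that produces "er".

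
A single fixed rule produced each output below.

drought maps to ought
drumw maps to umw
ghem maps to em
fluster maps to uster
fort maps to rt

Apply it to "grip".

Rule — delete the first 2 characters.
On "grip" that produces "ip".

ip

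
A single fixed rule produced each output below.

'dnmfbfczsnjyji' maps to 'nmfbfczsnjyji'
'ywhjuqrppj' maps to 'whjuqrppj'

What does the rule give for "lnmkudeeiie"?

The pattern: delete the first character.
So "lnmkudeeiie" becomes "nmkudeeiie".

nmkudeeiie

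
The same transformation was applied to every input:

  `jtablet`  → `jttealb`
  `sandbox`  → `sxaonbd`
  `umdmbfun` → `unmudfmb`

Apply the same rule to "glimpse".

In each case the input is transformed by: take characters alternately from the front and the back (1st, last, 2nd, 2nd-last, ...).
Doing the same to "glimpse": "gelsipm".

gelsipm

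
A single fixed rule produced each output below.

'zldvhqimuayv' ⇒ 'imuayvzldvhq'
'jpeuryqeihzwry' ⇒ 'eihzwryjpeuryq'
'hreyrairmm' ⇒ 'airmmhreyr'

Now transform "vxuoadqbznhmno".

bznhmnovxuoadq

The transformation: swap the front and back halves of the string.
On "vxuoadqbznhmno" that produces "bznhmnovxuoadq".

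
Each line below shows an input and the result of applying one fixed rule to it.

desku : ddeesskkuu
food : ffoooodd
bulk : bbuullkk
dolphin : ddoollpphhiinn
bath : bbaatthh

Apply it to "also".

aallssoo

In each case the input is transformed by: double every character.
For "also" the result is "aallssoo".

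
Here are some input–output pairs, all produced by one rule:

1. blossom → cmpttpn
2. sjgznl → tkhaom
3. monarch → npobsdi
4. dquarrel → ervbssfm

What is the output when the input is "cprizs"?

dqsjat

Looking at the pairs, the operation is to shift every letter 1 place forward in the alphabet (wrapping around).
On "cprizs" that produces "dqsjat".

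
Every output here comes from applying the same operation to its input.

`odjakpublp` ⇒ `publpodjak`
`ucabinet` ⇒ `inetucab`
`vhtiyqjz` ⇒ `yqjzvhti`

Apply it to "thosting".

tingthos

Rule — swap the front and back halves of the string.
For "thosting" the result is "tingthos".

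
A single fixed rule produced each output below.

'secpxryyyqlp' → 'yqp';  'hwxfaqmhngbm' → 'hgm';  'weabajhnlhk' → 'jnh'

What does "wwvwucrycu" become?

cyu

Looking at the pairs, the operation is to keep every other character starting from the second (positions 2nd, 4th, 6th, ...), then keep only the last 3 characters.
For "wwvwucrycu" the result is "cyu".
(Check on "secpxryyyqlp": → "epryqp" → "yqp" ✓)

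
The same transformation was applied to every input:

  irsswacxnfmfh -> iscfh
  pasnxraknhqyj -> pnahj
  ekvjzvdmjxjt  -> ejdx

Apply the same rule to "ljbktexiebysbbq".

lkxbb

In each case the input is transformed by: keep one character in every 3, starting at position 1 (positions 1st, 4th, 7th, ...).
Applying that to "ljbktexiebysbbq" gives "lkxbb".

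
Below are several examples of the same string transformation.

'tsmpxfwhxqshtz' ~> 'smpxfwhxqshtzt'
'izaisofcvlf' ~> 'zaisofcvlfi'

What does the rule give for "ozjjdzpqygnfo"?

zjjdzpqygnfoo

Rule — move the first character to the end.
Doing the same to "ozjjdzpqygnfo": "zjjdzpqygnfoo".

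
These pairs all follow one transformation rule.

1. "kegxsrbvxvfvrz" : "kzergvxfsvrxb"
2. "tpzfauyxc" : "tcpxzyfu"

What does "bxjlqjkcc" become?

bcxcjklj

Rule — take characters alternately from the front and the back (1st, last, 2nd, 2nd-last, ...), then delete the last character.
On "bxjlqjkcc": the first step gives "bcxcjkljq", and the second then gives "bcxcjklj".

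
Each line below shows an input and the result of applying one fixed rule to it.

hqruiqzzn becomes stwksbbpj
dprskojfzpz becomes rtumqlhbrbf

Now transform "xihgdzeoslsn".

Rule — shift every letter 2 places forward in the alphabet (wrapping around), then move the first character to the end.
For "xihgdzeoslsn", step one produces "zkjifbgqunup"; step two turns that into "kjifbgqunupz".

kjifbgqunupz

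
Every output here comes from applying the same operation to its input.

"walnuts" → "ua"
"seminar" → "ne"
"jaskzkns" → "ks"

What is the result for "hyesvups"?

ue

Looking at the pairs, the operation is to reverse the string, then keep one character in every 3, starting at position 3 (positions 3rd, 6th, 9th, ...).
Starting from "hyesvups": after the first operation, "spuvseyh"; after the second, "ue".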